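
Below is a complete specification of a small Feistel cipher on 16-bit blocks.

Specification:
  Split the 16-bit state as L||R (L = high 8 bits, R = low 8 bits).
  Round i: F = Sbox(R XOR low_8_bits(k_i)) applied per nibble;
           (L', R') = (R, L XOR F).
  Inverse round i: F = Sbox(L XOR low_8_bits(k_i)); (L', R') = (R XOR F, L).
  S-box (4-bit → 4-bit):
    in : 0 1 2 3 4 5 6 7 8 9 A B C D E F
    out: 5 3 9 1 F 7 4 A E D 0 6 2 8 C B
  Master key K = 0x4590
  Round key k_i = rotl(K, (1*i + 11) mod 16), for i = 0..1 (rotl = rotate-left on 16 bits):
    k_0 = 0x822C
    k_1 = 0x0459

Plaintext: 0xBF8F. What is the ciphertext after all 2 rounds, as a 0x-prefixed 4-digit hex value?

0xBE45

s_0 = plaintext = 0xBF8F
s_1 = Round(s_0, k_0) = 0x8FBE
s_2 = Round(s_1, k_1) = 0xBE45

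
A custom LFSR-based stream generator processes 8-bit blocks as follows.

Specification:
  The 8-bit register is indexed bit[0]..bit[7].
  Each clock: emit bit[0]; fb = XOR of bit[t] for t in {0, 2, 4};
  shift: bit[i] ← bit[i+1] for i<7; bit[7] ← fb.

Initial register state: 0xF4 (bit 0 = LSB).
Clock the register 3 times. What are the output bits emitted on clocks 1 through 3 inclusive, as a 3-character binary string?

001

reg_0 = 0xF4
clock 1: out=0, reg = 0x7A
clock 2: out=0, reg = 0xBD
clock 3: out=1, reg = 0xDE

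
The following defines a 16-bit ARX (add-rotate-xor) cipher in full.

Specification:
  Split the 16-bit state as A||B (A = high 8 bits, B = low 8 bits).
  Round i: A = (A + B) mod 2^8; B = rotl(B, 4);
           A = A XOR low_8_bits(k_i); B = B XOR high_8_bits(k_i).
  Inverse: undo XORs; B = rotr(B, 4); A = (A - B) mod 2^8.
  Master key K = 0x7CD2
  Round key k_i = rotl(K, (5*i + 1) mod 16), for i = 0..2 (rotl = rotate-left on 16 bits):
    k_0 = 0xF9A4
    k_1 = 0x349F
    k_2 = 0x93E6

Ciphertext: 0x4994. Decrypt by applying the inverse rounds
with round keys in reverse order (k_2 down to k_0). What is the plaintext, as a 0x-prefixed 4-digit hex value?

0x1DDB

s_0 = ciphertext = 0x4994
s_1 = InvRound(s_0, k_2) = 0x3F70
s_2 = InvRound(s_1, k_1) = 0x5C44
s_3 = InvRound(s_2, k_0) = 0x1DDB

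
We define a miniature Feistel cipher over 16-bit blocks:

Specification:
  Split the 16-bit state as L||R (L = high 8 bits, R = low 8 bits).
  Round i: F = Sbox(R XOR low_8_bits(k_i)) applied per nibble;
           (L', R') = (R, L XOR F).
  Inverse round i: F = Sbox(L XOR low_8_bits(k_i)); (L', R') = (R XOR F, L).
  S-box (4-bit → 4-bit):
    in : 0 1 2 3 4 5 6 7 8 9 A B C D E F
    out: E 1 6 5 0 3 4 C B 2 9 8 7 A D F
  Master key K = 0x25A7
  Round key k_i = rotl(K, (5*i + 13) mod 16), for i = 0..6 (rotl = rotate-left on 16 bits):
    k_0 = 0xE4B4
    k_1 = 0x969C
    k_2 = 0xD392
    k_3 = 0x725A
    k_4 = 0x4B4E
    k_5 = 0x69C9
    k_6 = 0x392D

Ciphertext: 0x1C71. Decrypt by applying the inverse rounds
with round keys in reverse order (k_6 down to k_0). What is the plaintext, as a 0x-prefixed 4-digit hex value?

s_0 = ciphertext = 0x1C71
s_1 = InvRound(s_0, k_6) = 0x201C
s_2 = InvRound(s_1, k_5) = 0xCE20
s_3 = InvRound(s_2, k_4) = 0x9ECE
s_4 = InvRound(s_3, k_3) = 0xBE9E
s_5 = InvRound(s_4, k_2) = 0xF9BE
s_6 = InvRound(s_5, k_1) = 0xFDF9
s_7 = InvRound(s_6, k_0) = 0xFBFD

0xFBFD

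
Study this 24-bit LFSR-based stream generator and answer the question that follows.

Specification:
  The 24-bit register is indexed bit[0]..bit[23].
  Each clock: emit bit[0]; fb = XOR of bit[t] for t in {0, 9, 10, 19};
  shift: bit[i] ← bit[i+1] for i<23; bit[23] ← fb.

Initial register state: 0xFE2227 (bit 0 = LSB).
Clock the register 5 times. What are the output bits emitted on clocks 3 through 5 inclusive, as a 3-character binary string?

reg_0 = 0xFE2227
clock 1: out=1, reg = 0xFF1113
clock 2: out=1, reg = 0x7F8889
clock 3: out=1, reg = 0x3FC444
clock 4: out=0, reg = 0x1FE222
clock 5: out=0, reg = 0x0FF111

100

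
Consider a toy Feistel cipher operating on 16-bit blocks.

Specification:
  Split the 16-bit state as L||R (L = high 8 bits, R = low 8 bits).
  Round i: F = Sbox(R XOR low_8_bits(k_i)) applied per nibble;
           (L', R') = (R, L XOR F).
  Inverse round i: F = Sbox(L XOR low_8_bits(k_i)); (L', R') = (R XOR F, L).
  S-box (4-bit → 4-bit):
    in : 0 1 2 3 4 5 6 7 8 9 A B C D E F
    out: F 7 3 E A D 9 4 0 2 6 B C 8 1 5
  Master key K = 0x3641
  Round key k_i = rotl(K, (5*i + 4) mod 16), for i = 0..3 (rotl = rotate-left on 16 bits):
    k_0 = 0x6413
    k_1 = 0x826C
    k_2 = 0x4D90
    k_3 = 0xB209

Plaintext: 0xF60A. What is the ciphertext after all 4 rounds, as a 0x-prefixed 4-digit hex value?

s_0 = plaintext = 0xF60A
s_1 = Round(s_0, k_0) = 0x0A84
s_2 = Round(s_1, k_1) = 0x841A
s_3 = Round(s_2, k_2) = 0x1A82
s_4 = Round(s_3, k_3) = 0x8211

0x8211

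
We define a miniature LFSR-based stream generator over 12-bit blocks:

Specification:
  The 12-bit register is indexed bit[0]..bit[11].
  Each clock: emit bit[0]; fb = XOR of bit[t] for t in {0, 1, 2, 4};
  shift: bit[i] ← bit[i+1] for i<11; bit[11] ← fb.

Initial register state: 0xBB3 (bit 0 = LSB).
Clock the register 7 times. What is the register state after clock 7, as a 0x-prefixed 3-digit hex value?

reg_0 = 0xBB3
clock 1: out=1, reg = 0xDD9
clock 2: out=1, reg = 0x6EC
clock 3: out=0, reg = 0xB76
clock 4: out=0, reg = 0xDBB
clock 5: out=1, reg = 0xEDD
clock 6: out=1, reg = 0xF6E
clock 7: out=0, reg = 0x7B7

0x7B7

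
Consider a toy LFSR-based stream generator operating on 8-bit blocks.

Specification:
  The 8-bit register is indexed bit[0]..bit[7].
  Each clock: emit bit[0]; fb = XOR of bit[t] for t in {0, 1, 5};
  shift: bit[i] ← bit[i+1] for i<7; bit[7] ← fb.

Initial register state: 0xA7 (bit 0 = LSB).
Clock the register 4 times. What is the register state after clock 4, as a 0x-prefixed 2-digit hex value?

0x9A

reg_0 = 0xA7
clock 1: out=1, reg = 0xD3
clock 2: out=1, reg = 0x69
clock 3: out=1, reg = 0x34
clock 4: out=0, reg = 0x9A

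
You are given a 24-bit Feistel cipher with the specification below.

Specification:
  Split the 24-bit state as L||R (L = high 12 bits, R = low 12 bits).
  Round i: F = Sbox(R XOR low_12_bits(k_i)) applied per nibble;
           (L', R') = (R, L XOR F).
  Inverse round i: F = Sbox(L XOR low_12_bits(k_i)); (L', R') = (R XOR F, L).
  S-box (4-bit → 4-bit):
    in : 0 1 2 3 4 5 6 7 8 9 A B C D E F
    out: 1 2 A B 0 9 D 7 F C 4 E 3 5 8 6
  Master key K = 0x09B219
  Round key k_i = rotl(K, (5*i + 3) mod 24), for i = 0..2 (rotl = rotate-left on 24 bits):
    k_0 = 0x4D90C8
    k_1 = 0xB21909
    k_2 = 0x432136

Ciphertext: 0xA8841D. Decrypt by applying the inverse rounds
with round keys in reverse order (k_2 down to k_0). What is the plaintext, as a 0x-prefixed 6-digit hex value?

s_0 = ciphertext = 0xA8841D
s_1 = InvRound(s_0, k_2) = 0xAF5A88
s_2 = InvRound(s_1, k_1) = 0x1EBAF5
s_3 = InvRound(s_2, k_0) = 0x85E1EB

0x85E1EB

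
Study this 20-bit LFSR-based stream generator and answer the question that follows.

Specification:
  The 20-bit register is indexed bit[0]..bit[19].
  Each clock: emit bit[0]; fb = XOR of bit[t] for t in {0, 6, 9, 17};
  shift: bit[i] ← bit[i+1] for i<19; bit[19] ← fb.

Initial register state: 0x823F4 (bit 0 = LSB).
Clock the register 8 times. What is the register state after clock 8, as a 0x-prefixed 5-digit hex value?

0x9E823

reg_0 = 0x823F4
clock 1: out=0, reg = 0x411FA
clock 2: out=0, reg = 0xA08FD
clock 3: out=1, reg = 0xD047E
clock 4: out=0, reg = 0xE823F
clock 5: out=1, reg = 0xF411F
clock 6: out=1, reg = 0x7A08F
clock 7: out=1, reg = 0x3D047
clock 8: out=1, reg = 0x9E823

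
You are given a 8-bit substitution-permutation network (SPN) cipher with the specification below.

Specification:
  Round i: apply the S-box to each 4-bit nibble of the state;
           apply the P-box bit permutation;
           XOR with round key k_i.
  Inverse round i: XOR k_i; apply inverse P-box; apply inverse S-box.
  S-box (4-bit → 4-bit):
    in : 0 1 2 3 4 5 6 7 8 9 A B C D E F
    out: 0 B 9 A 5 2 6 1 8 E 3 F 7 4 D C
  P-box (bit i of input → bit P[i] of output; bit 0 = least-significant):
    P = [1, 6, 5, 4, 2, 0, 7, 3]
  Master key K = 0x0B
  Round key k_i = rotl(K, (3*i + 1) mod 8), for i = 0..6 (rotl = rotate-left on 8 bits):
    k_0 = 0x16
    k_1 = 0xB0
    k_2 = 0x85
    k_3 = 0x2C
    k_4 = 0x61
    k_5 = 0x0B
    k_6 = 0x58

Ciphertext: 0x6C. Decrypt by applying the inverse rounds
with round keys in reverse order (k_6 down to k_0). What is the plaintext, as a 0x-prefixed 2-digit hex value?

s_0 = ciphertext = 0x6C
s_1 = InvRound(s_0, k_6) = 0x7F
s_2 = InvRound(s_1, k_5) = 0x79
s_3 = InvRound(s_2, k_4) = 0x88
s_4 = InvRound(s_3, k_3) = 0x4D
s_5 = InvRound(s_4, k_2) = 0xF5
s_6 = InvRound(s_5, k_1) = 0xA5
s_7 = InvRound(s_6, k_0) = 0x6E

0x6E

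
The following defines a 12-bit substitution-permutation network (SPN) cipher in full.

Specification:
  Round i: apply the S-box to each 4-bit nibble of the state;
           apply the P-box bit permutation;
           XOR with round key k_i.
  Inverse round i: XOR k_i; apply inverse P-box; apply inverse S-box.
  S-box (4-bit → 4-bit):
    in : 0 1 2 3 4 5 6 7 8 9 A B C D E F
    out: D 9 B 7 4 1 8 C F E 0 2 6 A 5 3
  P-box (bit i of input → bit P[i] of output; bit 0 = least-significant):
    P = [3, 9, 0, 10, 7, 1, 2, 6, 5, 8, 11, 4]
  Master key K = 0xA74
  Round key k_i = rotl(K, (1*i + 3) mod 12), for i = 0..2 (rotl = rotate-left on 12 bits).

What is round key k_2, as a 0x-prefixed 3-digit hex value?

0xE94

K = 0xA74
k_0 = rotl(K, (1*0+3) mod 12) = rotl(K, 3) = 0x3A5
k_1 = rotl(K, (1*1+3) mod 12) = rotl(K, 4) = 0x74A
k_2 = rotl(K, (1*2+3) mod 12) = rotl(K, 5) = 0xE94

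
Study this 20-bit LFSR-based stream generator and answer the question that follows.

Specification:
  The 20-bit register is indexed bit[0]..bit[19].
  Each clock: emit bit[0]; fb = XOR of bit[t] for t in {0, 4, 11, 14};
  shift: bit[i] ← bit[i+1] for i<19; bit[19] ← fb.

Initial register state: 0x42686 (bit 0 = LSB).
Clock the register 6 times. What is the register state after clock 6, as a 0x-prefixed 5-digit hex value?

reg_0 = 0x42686
clock 1: out=0, reg = 0x21343
clock 2: out=1, reg = 0x909A1
clock 3: out=1, reg = 0x484D0
clock 4: out=0, reg = 0xA4268
clock 5: out=0, reg = 0xD2134
clock 6: out=0, reg = 0xE909A

0xE909A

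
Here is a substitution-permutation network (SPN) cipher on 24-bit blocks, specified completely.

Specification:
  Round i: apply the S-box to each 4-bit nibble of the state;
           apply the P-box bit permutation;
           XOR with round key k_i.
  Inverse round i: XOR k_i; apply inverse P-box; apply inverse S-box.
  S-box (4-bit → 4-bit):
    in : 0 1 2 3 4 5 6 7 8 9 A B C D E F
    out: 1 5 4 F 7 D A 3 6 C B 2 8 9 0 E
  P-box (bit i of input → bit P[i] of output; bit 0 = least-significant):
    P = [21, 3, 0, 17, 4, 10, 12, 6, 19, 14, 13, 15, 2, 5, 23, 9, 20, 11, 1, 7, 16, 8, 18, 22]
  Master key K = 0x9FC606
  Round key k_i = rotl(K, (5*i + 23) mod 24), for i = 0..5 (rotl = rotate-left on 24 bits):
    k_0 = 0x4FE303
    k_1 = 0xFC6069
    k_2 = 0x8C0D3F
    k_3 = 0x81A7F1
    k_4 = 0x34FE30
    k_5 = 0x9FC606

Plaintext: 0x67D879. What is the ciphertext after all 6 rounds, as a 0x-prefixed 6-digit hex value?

s_0 = plaintext = 0x67D879
s_1 = Round(s_0, k_0) = 0x1D8C16
s_2 = Round(s_1, k_1) = 0x6BF0D1
s_3 = Round(s_2, k_2) = 0x64064E
s_4 = Round(s_3, k_3) = 0xD17AE7
s_5 = Round(s_4, k_4) = 0x4D3E1E
s_6 = Round(s_5, k_5) = 0x0AD5B2

0x0AD5B2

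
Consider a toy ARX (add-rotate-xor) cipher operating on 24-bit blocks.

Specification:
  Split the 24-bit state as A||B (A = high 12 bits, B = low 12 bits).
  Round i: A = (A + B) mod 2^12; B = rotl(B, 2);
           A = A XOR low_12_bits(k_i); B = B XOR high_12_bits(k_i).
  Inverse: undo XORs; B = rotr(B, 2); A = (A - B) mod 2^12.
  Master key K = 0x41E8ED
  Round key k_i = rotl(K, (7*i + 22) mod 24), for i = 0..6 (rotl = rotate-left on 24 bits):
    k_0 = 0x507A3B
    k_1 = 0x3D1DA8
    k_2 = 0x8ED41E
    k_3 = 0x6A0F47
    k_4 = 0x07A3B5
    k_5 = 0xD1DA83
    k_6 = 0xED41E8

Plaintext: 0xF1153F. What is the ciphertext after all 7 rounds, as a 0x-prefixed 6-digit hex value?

0x8F7D99

s_0 = plaintext = 0xF1153F
s_1 = Round(s_0, k_0) = 0xE6B1FA
s_2 = Round(s_1, k_1) = 0xDCD439
s_3 = Round(s_2, k_2) = 0x618808
s_4 = Round(s_3, k_3) = 0x167682
s_5 = Round(s_4, k_4) = 0x45CA73
s_6 = Round(s_5, k_5) = 0x44C4D3
s_7 = Round(s_6, k_6) = 0x8F7D99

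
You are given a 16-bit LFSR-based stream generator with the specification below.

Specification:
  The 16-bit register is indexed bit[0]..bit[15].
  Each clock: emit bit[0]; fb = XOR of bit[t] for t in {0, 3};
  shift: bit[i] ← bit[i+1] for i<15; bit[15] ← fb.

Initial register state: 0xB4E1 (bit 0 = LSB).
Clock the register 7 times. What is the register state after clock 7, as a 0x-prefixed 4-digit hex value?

0xFB69

reg_0 = 0xB4E1
clock 1: out=1, reg = 0xDA70
clock 2: out=0, reg = 0x6D38
clock 3: out=0, reg = 0xB69C
clock 4: out=0, reg = 0xDB4E
clock 5: out=0, reg = 0xEDA7
clock 6: out=1, reg = 0xF6D3
clock 7: out=1, reg = 0xFB69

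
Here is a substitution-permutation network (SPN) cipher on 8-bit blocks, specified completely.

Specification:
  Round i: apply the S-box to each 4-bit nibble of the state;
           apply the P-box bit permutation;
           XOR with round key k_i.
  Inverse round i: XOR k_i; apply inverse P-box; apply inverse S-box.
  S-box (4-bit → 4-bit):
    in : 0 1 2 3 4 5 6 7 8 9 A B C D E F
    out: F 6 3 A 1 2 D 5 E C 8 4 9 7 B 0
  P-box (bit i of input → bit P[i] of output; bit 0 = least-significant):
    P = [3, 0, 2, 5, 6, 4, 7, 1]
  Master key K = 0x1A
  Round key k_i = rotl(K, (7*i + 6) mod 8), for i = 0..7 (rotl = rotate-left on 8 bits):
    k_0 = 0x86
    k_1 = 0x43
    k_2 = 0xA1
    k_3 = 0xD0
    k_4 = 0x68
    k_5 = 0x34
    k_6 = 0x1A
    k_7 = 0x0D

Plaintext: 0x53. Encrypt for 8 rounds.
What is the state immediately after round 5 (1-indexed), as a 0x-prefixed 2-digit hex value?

0x4B

s_0 = plaintext = 0x53
s_1 = Round(s_0, k_0) = 0xB7
s_2 = Round(s_1, k_1) = 0xCF
s_3 = Round(s_2, k_2) = 0xE3
s_4 = Round(s_3, k_3) = 0xA3
s_5 = Round(s_4, k_4) = 0x4B
s_6 = Round(s_5, k_5) = 0x70
s_7 = Round(s_6, k_6) = 0xF7
s_8 = Round(s_7, k_7) = 0x01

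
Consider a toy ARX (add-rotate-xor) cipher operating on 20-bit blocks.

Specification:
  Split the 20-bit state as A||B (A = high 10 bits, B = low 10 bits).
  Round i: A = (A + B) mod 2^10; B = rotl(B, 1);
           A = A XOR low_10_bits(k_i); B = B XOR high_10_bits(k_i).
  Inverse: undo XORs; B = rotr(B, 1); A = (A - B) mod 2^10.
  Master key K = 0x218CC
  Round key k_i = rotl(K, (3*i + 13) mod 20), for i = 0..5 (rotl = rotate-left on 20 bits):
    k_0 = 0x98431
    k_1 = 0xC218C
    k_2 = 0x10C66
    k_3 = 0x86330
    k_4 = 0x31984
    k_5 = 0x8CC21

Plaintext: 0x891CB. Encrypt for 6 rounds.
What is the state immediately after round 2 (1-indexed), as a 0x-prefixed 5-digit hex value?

s_0 = plaintext = 0x891CB
s_1 = Round(s_0, k_0) = 0xF79F7
s_2 = Round(s_1, k_1) = 0x164E6
s_3 = Round(s_2, k_2) = 0x5658F
s_4 = Round(s_3, k_3) = 0x76106
s_5 = Round(s_4, k_4) = 0xD6ACA
s_6 = Round(s_5, k_5) = 0x817A6

0x164E6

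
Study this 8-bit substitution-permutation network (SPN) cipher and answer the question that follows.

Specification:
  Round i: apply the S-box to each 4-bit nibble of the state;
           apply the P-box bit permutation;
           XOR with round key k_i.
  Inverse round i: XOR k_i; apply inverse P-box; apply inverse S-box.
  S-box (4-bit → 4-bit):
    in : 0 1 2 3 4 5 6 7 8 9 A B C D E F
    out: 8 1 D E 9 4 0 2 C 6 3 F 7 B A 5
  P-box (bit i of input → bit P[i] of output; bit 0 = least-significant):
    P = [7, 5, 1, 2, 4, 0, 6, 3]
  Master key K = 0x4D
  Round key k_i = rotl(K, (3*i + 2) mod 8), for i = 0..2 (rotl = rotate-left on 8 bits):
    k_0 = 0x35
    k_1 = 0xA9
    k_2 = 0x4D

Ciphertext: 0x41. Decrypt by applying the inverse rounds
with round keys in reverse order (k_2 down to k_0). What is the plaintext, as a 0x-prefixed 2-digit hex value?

s_0 = ciphertext = 0x41
s_1 = InvRound(s_0, k_2) = 0x00
s_2 = InvRound(s_1, k_1) = 0xEA
s_3 = InvRound(s_2, k_0) = 0xB2

0xB2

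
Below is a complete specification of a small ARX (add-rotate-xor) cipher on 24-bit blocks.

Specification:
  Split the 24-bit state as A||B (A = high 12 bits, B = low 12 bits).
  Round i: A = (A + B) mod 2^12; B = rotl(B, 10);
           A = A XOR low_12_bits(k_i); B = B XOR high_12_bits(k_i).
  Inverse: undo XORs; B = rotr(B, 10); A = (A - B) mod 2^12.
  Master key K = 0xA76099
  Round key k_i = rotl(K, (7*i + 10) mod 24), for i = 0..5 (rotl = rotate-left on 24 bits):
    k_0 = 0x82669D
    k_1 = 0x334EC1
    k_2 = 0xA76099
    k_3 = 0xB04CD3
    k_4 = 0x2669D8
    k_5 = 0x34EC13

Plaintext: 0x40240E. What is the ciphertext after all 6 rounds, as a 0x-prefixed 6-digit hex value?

s_0 = plaintext = 0x40240E
s_1 = Round(s_0, k_0) = 0xE8D125
s_2 = Round(s_1, k_1) = 0x17377D
s_3 = Round(s_2, k_2) = 0x869FA9
s_4 = Round(s_3, k_3) = 0x4C1CEE
s_5 = Round(s_4, k_4) = 0x87795D
s_6 = Round(s_5, k_5) = 0xDC7519

0xDC7519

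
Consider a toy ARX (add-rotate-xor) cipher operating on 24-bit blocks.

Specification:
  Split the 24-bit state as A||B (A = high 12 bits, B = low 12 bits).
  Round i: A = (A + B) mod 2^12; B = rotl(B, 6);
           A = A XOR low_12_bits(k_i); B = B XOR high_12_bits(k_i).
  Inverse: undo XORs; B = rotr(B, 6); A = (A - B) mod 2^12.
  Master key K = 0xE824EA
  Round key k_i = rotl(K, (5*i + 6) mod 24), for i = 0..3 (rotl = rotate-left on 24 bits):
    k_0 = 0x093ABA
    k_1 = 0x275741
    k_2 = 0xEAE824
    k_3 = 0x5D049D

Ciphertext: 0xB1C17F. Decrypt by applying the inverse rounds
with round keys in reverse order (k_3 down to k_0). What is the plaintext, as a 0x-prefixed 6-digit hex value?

s_0 = ciphertext = 0xB1C17F
s_1 = InvRound(s_0, k_3) = 0x3AFBD2
s_2 = InvRound(s_1, k_2) = 0xC76F15
s_3 = InvRound(s_2, k_1) = 0x302835
s_4 = InvRound(s_3, k_0) = 0x0169A2

0x0169A2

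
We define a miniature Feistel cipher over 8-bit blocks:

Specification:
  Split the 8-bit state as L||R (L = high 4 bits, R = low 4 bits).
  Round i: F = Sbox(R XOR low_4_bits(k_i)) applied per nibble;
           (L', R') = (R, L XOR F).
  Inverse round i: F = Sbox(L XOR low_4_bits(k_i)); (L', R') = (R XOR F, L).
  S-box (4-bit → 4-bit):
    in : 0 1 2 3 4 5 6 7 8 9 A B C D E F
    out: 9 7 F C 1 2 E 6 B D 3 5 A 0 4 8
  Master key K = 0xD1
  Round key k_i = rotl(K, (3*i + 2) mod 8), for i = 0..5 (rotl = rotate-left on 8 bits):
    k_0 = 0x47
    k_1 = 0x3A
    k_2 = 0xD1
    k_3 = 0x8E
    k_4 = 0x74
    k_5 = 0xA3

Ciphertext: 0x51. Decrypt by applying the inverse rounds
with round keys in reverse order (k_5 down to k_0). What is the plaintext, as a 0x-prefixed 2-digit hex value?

0x46

s_0 = ciphertext = 0x51
s_1 = InvRound(s_0, k_5) = 0xF5
s_2 = InvRound(s_1, k_4) = 0x0F
s_3 = InvRound(s_2, k_3) = 0xB0
s_4 = InvRound(s_3, k_2) = 0x3B
s_5 = InvRound(s_4, k_1) = 0x63
s_6 = InvRound(s_5, k_0) = 0x46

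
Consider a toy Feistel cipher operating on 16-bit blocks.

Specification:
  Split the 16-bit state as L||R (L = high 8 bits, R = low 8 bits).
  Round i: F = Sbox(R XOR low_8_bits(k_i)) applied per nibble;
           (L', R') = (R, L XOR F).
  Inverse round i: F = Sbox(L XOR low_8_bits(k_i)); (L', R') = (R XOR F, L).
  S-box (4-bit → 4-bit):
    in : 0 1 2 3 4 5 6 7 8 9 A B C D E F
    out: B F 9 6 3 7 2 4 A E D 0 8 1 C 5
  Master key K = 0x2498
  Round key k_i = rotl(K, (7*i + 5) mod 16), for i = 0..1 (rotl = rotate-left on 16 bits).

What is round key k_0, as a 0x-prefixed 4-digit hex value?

0x9304

K = 0x2498
k_0 = rotl(K, (7*0+5) mod 16) = rotl(K, 5) = 0x9304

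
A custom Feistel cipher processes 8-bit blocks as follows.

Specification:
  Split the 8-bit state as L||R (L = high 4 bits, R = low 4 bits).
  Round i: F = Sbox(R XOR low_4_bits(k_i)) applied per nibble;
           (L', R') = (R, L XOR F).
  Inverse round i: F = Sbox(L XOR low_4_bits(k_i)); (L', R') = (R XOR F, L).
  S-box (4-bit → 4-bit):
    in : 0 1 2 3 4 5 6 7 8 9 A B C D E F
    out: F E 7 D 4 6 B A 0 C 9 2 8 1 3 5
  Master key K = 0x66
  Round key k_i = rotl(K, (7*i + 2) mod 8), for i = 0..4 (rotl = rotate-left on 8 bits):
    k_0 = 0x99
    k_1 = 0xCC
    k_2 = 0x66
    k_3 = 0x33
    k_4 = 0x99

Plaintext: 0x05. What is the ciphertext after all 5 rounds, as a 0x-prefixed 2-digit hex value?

s_0 = plaintext = 0x05
s_1 = Round(s_0, k_0) = 0x58
s_2 = Round(s_1, k_1) = 0x81
s_3 = Round(s_2, k_2) = 0x12
s_4 = Round(s_3, k_3) = 0x2F
s_5 = Round(s_4, k_4) = 0xF9

0xF9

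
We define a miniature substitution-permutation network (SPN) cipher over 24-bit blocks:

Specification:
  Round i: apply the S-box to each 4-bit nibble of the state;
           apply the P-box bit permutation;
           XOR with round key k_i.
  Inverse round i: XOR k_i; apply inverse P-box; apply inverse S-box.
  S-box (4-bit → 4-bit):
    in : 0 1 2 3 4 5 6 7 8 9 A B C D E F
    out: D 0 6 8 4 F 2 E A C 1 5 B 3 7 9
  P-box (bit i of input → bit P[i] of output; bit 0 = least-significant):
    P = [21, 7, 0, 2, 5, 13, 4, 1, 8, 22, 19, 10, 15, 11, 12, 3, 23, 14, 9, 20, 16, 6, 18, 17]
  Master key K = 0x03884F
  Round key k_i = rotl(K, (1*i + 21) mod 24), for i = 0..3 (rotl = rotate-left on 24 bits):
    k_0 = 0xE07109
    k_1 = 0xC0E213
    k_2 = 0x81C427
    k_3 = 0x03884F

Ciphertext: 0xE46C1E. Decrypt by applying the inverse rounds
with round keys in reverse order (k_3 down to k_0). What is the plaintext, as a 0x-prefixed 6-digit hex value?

0xED3ED6

s_0 = ciphertext = 0xE46C1E
s_1 = InvRound(s_0, k_3) = 0x5DA82B
s_2 = InvRound(s_1, k_2) = 0x4C8763
s_3 = InvRound(s_2, k_1) = 0x2D10E1
s_4 = InvRound(s_3, k_0) = 0xED3ED6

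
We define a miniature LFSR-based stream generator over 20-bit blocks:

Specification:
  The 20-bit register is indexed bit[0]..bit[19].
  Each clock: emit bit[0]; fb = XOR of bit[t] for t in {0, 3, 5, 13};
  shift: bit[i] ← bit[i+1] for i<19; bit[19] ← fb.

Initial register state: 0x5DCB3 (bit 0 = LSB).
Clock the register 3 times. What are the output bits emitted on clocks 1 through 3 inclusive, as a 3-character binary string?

110

reg_0 = 0x5DCB3
clock 1: out=1, reg = 0x2EE59
clock 2: out=1, reg = 0x9772C
clock 3: out=0, reg = 0xCBB96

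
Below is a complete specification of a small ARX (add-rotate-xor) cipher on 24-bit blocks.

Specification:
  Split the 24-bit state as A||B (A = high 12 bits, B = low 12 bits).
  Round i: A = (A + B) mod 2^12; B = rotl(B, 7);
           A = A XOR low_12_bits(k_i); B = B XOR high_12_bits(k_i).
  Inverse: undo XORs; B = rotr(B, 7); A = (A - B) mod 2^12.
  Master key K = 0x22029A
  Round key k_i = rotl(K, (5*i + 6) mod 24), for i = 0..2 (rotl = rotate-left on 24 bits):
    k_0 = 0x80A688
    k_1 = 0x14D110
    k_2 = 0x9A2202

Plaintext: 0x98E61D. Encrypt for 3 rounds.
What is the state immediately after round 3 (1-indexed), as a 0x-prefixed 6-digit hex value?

0x9475C1

s_0 = plaintext = 0x98E61D
s_1 = Round(s_0, k_0) = 0x9236BA
s_2 = Round(s_1, k_1) = 0xECDC78
s_3 = Round(s_2, k_2) = 0x9475C1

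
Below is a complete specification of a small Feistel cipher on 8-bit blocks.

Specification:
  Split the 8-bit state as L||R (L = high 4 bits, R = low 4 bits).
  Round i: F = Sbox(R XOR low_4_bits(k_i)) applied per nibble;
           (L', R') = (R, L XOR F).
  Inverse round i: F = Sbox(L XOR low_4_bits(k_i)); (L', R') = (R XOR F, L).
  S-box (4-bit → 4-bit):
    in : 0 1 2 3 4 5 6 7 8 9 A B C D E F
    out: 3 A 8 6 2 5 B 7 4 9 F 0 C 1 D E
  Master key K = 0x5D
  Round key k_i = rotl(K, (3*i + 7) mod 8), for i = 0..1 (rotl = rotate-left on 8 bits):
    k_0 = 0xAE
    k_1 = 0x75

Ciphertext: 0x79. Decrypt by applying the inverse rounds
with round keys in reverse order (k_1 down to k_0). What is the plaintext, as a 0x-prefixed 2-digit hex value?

s_0 = ciphertext = 0x79
s_1 = InvRound(s_0, k_1) = 0x17
s_2 = InvRound(s_1, k_0) = 0x91

0x91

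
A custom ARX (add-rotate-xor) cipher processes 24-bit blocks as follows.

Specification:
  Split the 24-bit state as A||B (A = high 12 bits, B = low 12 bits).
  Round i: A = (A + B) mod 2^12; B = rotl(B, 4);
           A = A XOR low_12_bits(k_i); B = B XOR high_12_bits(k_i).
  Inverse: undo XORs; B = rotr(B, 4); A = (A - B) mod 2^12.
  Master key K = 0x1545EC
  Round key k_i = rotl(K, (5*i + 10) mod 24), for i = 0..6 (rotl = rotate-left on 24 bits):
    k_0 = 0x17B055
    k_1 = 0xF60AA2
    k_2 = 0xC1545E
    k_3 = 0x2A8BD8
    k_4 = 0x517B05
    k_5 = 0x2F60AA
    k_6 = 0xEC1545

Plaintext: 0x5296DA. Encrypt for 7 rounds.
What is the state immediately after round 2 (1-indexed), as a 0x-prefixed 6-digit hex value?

0x3912BC

s_0 = plaintext = 0x5296DA
s_1 = Round(s_0, k_0) = 0xC56CDD
s_2 = Round(s_1, k_1) = 0x3912BC
s_3 = Round(s_2, k_2) = 0x2137D7
s_4 = Round(s_3, k_3) = 0x232FDF
s_5 = Round(s_4, k_4) = 0x9148E8
s_6 = Round(s_5, k_5) = 0x156C7E
s_7 = Round(s_6, k_6) = 0x89192D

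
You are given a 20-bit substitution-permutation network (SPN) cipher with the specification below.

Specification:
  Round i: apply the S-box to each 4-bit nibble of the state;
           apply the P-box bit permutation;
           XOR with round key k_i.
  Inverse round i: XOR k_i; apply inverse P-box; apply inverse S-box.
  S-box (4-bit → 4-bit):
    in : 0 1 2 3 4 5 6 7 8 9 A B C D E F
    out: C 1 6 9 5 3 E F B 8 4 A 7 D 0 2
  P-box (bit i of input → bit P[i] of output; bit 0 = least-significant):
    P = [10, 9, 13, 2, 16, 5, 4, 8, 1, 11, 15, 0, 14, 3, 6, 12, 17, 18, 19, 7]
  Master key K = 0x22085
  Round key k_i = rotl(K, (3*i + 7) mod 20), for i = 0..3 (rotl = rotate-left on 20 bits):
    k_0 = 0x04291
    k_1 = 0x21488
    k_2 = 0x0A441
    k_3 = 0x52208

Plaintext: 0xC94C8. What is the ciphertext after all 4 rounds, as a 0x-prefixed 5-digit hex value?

0xEA7D3

s_0 = plaintext = 0xC94C8
s_1 = Round(s_0, k_0) = 0xFD4A7
s_2 = Round(s_1, k_1) = 0x6E2DE
s_3 = Round(s_2, k_2) = 0xD2DD1
s_4 = Round(s_3, k_3) = 0xEA7D3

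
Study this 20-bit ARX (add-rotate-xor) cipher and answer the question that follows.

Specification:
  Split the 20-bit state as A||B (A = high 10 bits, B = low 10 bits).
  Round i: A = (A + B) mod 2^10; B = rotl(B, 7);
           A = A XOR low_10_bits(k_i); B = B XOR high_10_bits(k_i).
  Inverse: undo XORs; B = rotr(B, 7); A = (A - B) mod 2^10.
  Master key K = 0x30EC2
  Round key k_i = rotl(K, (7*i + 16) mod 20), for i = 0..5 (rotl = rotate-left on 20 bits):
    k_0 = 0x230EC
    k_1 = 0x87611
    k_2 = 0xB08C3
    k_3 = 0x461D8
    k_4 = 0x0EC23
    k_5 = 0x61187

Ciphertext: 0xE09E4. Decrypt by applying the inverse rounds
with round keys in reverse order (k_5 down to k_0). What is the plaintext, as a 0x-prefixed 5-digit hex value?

0xA2979

s_0 = ciphertext = 0xE09E4
s_1 = InvRound(s_0, k_5) = 0xC1700
s_2 = InvRound(s_1, k_4) = 0x521DE
s_3 = InvRound(s_2, k_3) = 0x97E31
s_4 = InvRound(s_3, k_2) = 0xC0F99
s_5 = InvRound(s_4, k_1) = 0x3BC23
s_6 = InvRound(s_5, k_0) = 0xA2979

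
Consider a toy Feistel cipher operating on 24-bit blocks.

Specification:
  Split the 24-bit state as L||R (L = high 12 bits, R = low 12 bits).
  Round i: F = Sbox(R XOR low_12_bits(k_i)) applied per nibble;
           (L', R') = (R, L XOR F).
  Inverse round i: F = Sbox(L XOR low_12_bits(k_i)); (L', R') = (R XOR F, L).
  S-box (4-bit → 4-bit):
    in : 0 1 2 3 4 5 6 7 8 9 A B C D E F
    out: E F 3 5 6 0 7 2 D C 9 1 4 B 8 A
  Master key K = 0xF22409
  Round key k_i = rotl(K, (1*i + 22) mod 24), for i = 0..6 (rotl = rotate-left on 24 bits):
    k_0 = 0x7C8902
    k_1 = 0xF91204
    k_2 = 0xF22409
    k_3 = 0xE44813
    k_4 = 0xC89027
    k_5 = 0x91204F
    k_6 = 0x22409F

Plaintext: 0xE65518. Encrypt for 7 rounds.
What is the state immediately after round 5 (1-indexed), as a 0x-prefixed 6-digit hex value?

0xF844BD

s_0 = plaintext = 0xE65518
s_1 = Round(s_0, k_0) = 0x518A9C
s_2 = Round(s_1, k_1) = 0xA9C8D5
s_3 = Round(s_2, k_2) = 0x8D5E28
s_4 = Round(s_3, k_3) = 0xE28F84
s_5 = Round(s_4, k_4) = 0xF844BD
s_6 = Round(s_5, k_5) = 0x4BD927
s_7 = Round(s_6, k_6) = 0x9278A0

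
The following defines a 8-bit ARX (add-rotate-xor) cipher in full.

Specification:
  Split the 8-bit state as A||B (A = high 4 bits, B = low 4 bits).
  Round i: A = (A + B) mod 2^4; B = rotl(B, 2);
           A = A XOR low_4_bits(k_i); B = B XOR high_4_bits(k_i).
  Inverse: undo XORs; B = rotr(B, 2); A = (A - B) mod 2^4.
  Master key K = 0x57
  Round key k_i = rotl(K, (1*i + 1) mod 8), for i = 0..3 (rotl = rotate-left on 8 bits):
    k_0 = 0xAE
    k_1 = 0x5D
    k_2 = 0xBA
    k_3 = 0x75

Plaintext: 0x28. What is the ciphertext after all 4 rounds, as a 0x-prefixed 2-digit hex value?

0xDE

s_0 = plaintext = 0x28
s_1 = Round(s_0, k_0) = 0x48
s_2 = Round(s_1, k_1) = 0x17
s_3 = Round(s_2, k_2) = 0x26
s_4 = Round(s_3, k_3) = 0xDE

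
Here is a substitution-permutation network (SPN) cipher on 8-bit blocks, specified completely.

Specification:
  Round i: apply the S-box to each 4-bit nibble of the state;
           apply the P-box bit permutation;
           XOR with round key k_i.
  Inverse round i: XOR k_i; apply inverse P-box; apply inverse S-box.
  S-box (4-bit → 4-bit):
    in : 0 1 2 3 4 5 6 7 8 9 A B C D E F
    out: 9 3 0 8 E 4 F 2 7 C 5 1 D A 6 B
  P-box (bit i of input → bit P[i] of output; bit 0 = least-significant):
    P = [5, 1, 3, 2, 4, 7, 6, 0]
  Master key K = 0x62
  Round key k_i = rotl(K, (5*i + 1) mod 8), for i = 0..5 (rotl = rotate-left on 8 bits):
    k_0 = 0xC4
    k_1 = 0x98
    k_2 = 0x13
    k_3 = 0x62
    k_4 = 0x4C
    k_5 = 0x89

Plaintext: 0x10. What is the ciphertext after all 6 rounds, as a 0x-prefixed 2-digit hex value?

s_0 = plaintext = 0x10
s_1 = Round(s_0, k_0) = 0x70
s_2 = Round(s_1, k_1) = 0x3C
s_3 = Round(s_2, k_2) = 0x3E
s_4 = Round(s_3, k_3) = 0x69
s_5 = Round(s_4, k_4) = 0x91
s_6 = Round(s_5, k_5) = 0xEA

0xEA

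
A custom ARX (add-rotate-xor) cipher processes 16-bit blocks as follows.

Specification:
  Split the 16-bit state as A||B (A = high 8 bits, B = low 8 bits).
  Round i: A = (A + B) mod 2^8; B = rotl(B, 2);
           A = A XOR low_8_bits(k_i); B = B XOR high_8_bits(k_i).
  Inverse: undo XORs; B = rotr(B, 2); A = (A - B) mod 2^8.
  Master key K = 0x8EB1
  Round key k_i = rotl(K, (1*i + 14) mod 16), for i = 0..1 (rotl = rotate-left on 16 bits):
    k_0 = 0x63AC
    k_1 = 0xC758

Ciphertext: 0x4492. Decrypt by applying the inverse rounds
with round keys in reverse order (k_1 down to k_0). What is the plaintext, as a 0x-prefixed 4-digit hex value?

s_0 = ciphertext = 0x4492
s_1 = InvRound(s_0, k_1) = 0xC755
s_2 = InvRound(s_1, k_0) = 0xDE8D

0xDE8D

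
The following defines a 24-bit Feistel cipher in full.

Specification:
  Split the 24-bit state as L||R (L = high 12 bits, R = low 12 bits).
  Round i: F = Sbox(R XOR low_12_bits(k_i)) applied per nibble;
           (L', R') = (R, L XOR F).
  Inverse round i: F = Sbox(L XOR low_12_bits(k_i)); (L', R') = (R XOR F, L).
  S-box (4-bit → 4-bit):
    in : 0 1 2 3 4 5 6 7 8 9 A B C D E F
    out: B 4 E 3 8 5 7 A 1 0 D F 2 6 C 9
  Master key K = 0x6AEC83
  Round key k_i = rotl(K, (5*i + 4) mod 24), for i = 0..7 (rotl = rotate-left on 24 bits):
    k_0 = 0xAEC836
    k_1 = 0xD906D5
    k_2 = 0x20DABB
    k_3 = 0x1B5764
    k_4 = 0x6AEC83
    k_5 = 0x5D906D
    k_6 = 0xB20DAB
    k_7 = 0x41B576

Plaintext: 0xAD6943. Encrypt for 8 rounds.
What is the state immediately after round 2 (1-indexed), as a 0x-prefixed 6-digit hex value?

0xE73894

s_0 = plaintext = 0xAD6943
s_1 = Round(s_0, k_0) = 0x943E73
s_2 = Round(s_1, k_1) = 0xE73894
s_3 = Round(s_2, k_2) = 0x89409A
s_4 = Round(s_3, k_3) = 0x09A208
s_5 = Round(s_4, k_4) = 0x208C85
s_6 = Round(s_5, k_5) = 0xC850C9
s_7 = Round(s_6, k_6) = 0x0C9AFB
s_8 = Round(s_7, k_7) = 0xAFB9DF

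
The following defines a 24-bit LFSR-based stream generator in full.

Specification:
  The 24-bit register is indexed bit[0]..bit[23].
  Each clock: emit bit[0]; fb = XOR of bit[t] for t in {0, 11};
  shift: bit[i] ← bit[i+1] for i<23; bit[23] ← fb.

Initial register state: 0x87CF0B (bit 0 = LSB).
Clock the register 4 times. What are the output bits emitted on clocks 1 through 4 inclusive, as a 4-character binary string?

reg_0 = 0x87CF0B
clock 1: out=1, reg = 0x43E785
clock 2: out=1, reg = 0xA1F3C2
clock 3: out=0, reg = 0x50F9E1
clock 4: out=1, reg = 0x287CF0

1101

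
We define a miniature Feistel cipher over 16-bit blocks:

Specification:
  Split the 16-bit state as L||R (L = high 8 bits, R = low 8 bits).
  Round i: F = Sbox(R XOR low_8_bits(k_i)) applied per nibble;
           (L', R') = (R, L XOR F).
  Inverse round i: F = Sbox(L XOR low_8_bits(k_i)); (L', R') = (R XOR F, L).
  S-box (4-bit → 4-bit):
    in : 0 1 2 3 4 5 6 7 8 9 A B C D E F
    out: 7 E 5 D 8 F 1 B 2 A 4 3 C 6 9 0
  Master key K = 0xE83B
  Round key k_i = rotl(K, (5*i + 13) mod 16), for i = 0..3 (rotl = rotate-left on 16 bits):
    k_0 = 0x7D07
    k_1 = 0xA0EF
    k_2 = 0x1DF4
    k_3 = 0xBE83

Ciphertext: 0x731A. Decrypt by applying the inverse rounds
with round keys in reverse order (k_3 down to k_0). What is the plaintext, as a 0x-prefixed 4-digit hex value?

0xFA6C

s_0 = ciphertext = 0x731A
s_1 = InvRound(s_0, k_3) = 0x1D73
s_2 = InvRound(s_1, k_2) = 0xE91D
s_3 = InvRound(s_2, k_1) = 0x6CE9
s_4 = InvRound(s_3, k_0) = 0xFA6C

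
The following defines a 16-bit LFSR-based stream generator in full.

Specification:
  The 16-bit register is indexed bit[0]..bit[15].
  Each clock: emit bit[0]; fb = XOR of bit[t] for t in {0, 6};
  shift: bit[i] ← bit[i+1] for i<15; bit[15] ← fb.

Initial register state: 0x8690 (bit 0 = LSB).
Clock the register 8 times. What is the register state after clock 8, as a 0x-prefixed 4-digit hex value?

reg_0 = 0x8690
clock 1: out=0, reg = 0x4348
clock 2: out=0, reg = 0xA1A4
clock 3: out=0, reg = 0x50D2
clock 4: out=0, reg = 0xA869
clock 5: out=1, reg = 0x5434
clock 6: out=0, reg = 0x2A1A
clock 7: out=0, reg = 0x150D
clock 8: out=1, reg = 0x8A86

0x8A86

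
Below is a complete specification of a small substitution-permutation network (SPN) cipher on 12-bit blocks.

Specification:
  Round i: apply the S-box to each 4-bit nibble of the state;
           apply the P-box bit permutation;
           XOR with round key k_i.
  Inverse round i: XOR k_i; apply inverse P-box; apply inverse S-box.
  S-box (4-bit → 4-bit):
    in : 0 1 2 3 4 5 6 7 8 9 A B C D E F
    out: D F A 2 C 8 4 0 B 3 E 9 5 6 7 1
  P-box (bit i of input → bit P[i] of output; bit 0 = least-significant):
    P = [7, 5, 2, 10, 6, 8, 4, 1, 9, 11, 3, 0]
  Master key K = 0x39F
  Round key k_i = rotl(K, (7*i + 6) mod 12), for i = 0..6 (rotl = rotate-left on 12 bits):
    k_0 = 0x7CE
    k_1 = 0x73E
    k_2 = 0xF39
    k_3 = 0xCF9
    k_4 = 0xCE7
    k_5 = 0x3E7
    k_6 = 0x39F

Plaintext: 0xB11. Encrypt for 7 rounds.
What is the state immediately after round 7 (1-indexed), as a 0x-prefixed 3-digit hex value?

0x5F0

s_0 = plaintext = 0xB11
s_1 = Round(s_0, k_0) = 0x039
s_2 = Round(s_1, k_1) = 0x497
s_3 = Round(s_2, k_2) = 0xE70
s_4 = Round(s_3, k_3) = 0x275
s_5 = Round(s_4, k_4) = 0x0E6
s_6 = Round(s_5, k_5) = 0x0BA
s_7 = Round(s_6, k_6) = 0x5F0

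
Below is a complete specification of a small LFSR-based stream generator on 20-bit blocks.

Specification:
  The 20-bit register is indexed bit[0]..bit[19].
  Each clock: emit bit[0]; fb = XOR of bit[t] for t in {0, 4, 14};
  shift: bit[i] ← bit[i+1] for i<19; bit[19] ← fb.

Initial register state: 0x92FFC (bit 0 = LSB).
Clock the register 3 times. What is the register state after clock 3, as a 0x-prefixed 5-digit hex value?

reg_0 = 0x92FFC
clock 1: out=0, reg = 0xC97FE
clock 2: out=0, reg = 0xE4BFF
clock 3: out=1, reg = 0xF25FF

0xF25FF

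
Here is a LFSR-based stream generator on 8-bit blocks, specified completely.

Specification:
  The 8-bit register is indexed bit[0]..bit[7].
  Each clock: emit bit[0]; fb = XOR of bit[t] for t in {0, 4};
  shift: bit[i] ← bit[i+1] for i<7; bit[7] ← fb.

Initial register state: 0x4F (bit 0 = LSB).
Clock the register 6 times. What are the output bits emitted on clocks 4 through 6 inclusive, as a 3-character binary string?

reg_0 = 0x4F
clock 1: out=1, reg = 0xA7
clock 2: out=1, reg = 0xD3
clock 3: out=1, reg = 0x69
clock 4: out=1, reg = 0xB4
clock 5: out=0, reg = 0xDA
clock 6: out=0, reg = 0xED

100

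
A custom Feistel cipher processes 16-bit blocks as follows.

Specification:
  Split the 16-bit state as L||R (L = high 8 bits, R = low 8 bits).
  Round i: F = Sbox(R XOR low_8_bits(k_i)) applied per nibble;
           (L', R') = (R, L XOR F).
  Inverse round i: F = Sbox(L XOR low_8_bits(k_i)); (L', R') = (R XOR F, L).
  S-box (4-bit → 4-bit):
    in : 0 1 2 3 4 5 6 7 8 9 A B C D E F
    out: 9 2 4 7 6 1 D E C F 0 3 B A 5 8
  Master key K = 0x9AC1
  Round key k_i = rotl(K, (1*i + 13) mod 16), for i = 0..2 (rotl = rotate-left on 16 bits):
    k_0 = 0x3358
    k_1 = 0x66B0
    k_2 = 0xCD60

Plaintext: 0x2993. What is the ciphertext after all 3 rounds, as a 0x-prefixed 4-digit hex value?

s_0 = plaintext = 0x2993
s_1 = Round(s_0, k_0) = 0x939A
s_2 = Round(s_1, k_1) = 0x9AD3
s_3 = Round(s_2, k_2) = 0xD3AD

0xD3AD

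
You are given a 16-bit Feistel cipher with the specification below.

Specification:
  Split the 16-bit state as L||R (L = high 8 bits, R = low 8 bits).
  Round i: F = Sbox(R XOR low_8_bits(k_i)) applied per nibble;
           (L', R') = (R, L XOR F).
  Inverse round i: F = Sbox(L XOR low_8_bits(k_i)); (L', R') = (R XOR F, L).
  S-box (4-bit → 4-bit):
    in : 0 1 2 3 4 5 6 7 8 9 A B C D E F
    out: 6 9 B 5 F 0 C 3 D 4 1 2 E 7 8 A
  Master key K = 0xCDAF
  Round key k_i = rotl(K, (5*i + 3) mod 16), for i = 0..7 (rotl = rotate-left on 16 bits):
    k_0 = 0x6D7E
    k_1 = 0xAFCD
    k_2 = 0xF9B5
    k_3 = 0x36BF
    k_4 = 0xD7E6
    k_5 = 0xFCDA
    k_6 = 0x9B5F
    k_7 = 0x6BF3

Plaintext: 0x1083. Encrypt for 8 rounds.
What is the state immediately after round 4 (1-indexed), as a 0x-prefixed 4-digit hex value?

0xD470

s_0 = plaintext = 0x1083
s_1 = Round(s_0, k_0) = 0x83B7
s_2 = Round(s_1, k_1) = 0xB7B2
s_3 = Round(s_2, k_2) = 0xB2D4
s_4 = Round(s_3, k_3) = 0xD470
s_5 = Round(s_4, k_4) = 0x7098
s_6 = Round(s_5, k_5) = 0x988B
s_7 = Round(s_6, k_6) = 0x8BE7
s_8 = Round(s_7, k_7) = 0xE714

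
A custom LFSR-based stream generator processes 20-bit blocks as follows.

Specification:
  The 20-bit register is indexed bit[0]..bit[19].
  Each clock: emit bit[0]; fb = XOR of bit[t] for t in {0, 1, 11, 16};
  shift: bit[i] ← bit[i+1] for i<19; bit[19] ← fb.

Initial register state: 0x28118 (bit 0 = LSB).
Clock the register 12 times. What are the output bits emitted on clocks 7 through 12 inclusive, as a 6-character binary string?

reg_0 = 0x28118
clock 1: out=0, reg = 0x1408C
clock 2: out=0, reg = 0x8A046
clock 3: out=0, reg = 0xC5023
clock 4: out=1, reg = 0x62811
clock 5: out=1, reg = 0x31408
clock 6: out=0, reg = 0x98A04
clock 7: out=0, reg = 0x4C502
clock 8: out=0, reg = 0xA6281
clock 9: out=1, reg = 0xD3140
clock 10: out=0, reg = 0xE98A0
clock 11: out=0, reg = 0xF4C50
clock 12: out=0, reg = 0x7A628

001000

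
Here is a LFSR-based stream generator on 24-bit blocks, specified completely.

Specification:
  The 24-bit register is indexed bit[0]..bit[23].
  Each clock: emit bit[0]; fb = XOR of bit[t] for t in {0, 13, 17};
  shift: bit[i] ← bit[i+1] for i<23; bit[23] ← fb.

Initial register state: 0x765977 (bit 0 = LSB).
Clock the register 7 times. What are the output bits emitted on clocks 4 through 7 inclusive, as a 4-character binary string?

0111

reg_0 = 0x765977
clock 1: out=1, reg = 0x3B2CBB
clock 2: out=1, reg = 0x9D965D
clock 3: out=1, reg = 0xCECB2E
clock 4: out=0, reg = 0xE76597
clock 5: out=1, reg = 0xF3B2CB
clock 6: out=1, reg = 0xF9D965
clock 7: out=1, reg = 0xFCECB2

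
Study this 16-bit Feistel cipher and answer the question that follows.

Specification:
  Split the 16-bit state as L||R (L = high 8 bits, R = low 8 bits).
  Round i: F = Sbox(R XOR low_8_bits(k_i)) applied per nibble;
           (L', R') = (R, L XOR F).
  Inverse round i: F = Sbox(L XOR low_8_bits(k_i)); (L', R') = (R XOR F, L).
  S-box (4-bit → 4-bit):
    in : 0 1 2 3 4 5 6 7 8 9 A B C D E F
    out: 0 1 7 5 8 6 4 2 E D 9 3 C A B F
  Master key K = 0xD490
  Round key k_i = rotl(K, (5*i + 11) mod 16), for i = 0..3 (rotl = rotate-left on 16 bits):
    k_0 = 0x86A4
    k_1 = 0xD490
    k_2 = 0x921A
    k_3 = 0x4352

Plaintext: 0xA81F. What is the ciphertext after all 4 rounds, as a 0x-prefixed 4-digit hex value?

0x9FD6

s_0 = plaintext = 0xA81F
s_1 = Round(s_0, k_0) = 0x1F9B
s_2 = Round(s_1, k_1) = 0x9B1C
s_3 = Round(s_2, k_2) = 0x1C9F
s_4 = Round(s_3, k_3) = 0x9FD6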